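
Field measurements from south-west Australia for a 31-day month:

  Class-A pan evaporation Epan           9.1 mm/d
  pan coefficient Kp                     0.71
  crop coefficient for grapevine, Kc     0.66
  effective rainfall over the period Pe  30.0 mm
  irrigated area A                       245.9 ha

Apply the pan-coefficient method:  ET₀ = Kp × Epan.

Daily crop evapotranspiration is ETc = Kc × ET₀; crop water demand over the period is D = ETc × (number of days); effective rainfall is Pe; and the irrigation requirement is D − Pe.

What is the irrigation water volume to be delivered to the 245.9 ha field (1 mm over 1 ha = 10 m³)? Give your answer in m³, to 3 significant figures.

251000 m³

ET₀ = 0.71 × 9.1 = 6.4610 mm/d
ETc = Kc × ET₀ = 0.66 × 6.4610 = 4.2643 mm/d
Crop demand D = ETc × 31 d = 4.2643 × 31 = 132.193 mm
D − Pe = 132.193 − 30.0 = 102.193 mm
Volume = 102.193 mm × 245.9 ha × 10 = 251292.6 m³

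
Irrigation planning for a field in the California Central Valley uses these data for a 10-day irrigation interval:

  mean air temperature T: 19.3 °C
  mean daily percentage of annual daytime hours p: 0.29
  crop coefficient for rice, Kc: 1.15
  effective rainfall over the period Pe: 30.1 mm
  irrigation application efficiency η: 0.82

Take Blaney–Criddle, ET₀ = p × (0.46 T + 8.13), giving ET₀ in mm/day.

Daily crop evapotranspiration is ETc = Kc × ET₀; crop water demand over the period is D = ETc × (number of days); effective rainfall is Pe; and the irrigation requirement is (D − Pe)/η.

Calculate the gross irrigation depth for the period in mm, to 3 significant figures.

32.5 mm

ET₀ = 0.29 × (0.46 × 19.3 + 8.13) = 0.29 × 17.008 = 4.9323 mm/d
ETc = Kc × ET₀ = 1.15 × 4.9323 = 5.6721 mm/d
Crop demand D = ETc × 10 d = 5.6721 × 10 = 56.721 mm
D − Pe = 56.721 − 30.1 = 26.621 mm
Gross irrigation = 26.621 / 0.82 = 32.465 mm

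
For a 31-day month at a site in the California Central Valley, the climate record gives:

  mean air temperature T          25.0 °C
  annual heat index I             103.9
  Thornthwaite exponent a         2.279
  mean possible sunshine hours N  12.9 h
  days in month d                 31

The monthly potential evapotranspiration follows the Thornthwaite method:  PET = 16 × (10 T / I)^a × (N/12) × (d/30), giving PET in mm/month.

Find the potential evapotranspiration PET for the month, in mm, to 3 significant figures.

131 mm

10T/I = 10 × 25.0 / 103.9 = 2.4062
(10T/I)^a = 2.4062^2.279 = 7.3970
Uncorrected PET = 16 × 7.3970 = 118.352 mm
Correction = (N/12)(d/30) = (12.9/12)(31/30) = 1.1108
PET = 118.352 × 1.1108 = 131.465 mm/month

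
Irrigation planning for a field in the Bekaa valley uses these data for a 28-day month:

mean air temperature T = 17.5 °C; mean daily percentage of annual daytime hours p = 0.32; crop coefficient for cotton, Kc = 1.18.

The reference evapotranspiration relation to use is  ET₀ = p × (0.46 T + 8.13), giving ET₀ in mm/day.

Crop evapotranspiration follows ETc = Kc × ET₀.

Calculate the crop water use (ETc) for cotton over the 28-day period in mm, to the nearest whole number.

ET₀ = 0.32 × (0.46 × 17.5 + 8.13) = 0.32 × 16.180 = 5.1776 mm/d
ETc = Kc × ET₀ = 1.18 × 5.1776 = 6.1096 mm/d
Over 28 days: 6.1096 × 28 = 171.069 mm

171 mm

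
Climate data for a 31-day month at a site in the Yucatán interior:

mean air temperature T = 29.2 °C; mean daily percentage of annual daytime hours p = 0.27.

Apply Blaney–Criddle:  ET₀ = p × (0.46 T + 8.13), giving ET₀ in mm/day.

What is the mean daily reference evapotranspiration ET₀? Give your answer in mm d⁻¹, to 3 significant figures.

ET₀ = 0.27 × (0.46 × 29.2 + 8.13) = 0.27 × 21.562 = 5.8217 mm/d

5.82 mm d⁻¹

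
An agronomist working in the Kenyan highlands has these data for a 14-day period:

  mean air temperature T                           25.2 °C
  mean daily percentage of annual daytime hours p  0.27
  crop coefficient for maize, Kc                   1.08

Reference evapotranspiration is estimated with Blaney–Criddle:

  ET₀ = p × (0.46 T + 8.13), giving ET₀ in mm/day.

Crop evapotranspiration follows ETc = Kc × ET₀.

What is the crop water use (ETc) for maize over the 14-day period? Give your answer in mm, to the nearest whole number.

ET₀ = 0.27 × (0.46 × 25.2 + 8.13) = 0.27 × 19.722 = 5.3249 mm/d
ETc = Kc × ET₀ = 1.08 × 5.3249 = 5.7509 mm/d
Over 14 days: 5.7509 × 14 = 80.513 mm

81 mm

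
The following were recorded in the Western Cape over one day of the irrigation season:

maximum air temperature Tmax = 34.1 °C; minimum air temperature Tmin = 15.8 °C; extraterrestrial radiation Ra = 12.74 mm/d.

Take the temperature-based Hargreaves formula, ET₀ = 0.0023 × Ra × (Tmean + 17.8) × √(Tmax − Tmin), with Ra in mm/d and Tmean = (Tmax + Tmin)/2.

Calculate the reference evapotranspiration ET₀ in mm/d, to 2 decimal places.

5.36 mm/d

Tmean = (34.1 + 15.8)/2 = 24.95 °C
ET₀ = 0.0023 × 12.74 × (24.95 + 17.8) × √18.3 = 0.0023 × 12.74 × 42.75 × 4.2778 = 5.3586 mm/d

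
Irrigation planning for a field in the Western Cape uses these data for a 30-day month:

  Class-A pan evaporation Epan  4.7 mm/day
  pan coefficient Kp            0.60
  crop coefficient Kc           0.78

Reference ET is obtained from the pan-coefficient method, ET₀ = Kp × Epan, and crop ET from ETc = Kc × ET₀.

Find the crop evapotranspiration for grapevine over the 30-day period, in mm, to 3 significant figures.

ET₀ = 0.60 × 4.7 = 2.8200 mm/d
ETc = Kc × ET₀ = 0.78 × 2.8200 = 2.1996 mm/d
Over 30 days: 2.1996 × 30 = 65.988 mm

66.0 mm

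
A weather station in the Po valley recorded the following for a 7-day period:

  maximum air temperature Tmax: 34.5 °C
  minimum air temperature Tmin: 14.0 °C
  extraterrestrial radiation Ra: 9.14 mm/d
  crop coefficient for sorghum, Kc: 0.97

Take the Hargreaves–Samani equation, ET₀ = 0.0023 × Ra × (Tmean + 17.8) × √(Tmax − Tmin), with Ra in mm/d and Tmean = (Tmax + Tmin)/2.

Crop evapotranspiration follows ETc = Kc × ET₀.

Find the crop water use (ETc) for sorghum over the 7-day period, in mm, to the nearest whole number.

27 mm

Tmean = (34.5 + 14.0)/2 = 24.25 °C
ET₀ = 0.0023 × 9.14 × (24.25 + 17.8) × √20.5 = 0.0023 × 9.14 × 42.05 × 4.5277 = 4.0024 mm/d
ETc = Kc × ET₀ = 0.97 × 4.0024 = 3.8823 mm/d
Over 7 days: 3.8823 × 7 = 27.176 mm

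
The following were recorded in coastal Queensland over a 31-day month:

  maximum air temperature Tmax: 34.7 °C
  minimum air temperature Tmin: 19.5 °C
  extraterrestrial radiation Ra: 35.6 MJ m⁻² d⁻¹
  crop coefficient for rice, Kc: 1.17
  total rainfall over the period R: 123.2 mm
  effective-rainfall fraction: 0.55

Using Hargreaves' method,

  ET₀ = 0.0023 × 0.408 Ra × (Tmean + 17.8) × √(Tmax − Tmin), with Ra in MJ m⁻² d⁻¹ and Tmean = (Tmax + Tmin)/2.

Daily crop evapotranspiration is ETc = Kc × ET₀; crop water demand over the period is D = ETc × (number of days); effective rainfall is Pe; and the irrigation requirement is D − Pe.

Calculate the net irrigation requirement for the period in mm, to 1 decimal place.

Tmean = (34.7 + 19.5)/2 = 27.10 °C
0.408 Ra = 0.408 × 35.6 = 14.5248 mm/d equivalent
ET₀ = 0.0023 × 14.5248 × (27.10 + 17.8) × √15.2 = 0.0023 × 14.5248 × 44.90 × 3.8987 = 5.8480 mm/d
ETc = Kc × ET₀ = 1.17 × 5.8480 = 6.8422 mm/d
Crop demand D = ETc × 31 d = 6.8422 × 31 = 212.108 mm
Pe = 0.55 × 123.2 = 67.760 mm
D − Pe = 212.108 − 67.760 = 144.348 mm

144.3 mm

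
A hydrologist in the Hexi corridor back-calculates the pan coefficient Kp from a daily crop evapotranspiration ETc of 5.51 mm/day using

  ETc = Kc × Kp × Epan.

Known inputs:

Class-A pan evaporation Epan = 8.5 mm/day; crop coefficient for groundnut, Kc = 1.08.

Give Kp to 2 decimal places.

ETc = Kc × Kp × Epan  ⇒  Kp = ETc / (Kc × Epan)
Kp = 5.51 / (1.08 × 8.5) = 5.51 / 9.180 = 0.6002

0.60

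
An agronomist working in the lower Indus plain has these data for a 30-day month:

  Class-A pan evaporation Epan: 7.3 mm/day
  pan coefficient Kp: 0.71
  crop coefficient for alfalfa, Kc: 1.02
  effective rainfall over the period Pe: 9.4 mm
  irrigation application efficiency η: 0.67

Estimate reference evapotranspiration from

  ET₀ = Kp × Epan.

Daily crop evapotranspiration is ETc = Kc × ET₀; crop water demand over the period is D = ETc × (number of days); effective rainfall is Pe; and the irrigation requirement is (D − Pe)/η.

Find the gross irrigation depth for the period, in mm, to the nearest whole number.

223 mm

ET₀ = 0.71 × 7.3 = 5.1830 mm/d
ETc = Kc × ET₀ = 1.02 × 5.1830 = 5.2867 mm/d
Crop demand D = ETc × 30 d = 5.2867 × 30 = 158.601 mm
D − Pe = 158.601 − 9.4 = 149.201 mm
Gross irrigation = 149.201 / 0.67 = 222.688 mm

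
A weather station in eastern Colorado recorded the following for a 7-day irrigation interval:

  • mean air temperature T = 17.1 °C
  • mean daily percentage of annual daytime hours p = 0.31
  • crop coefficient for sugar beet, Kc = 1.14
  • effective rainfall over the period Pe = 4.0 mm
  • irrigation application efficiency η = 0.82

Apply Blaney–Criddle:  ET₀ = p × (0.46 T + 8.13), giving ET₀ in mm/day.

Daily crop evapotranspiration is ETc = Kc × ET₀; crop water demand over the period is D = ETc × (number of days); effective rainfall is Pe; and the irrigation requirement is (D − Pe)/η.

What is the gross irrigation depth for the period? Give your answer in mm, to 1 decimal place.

ET₀ = 0.31 × (0.46 × 17.1 + 8.13) = 0.31 × 15.996 = 4.9588 mm/d
ETc = Kc × ET₀ = 1.14 × 4.9588 = 5.6530 mm/d
Crop demand D = ETc × 7 d = 5.6530 × 7 = 39.571 mm
D − Pe = 39.571 − 4.0 = 35.571 mm
Gross irrigation = 35.571 / 0.82 = 43.379 mm

43.4 mm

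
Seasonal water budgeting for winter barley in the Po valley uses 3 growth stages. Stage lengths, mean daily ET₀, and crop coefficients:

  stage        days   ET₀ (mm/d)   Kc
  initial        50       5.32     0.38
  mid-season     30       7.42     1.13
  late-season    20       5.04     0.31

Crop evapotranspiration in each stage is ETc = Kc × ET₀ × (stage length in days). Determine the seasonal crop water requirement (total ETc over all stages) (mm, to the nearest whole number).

initial: 0.38 × 5.32 × 50 = 101.08 mm
mid-season: 1.13 × 7.42 × 30 = 251.54 mm
late-season: 0.31 × 5.04 × 20 = 31.25 mm
Seasonal total = 383.87 mm

384 mm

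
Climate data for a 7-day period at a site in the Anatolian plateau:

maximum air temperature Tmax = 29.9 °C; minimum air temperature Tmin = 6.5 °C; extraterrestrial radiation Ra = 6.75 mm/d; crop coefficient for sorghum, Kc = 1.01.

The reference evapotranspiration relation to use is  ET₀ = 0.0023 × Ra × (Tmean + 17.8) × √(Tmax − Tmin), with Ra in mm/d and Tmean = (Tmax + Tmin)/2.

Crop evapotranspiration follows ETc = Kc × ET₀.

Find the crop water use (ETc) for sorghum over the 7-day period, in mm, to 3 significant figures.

Tmean = (29.9 + 6.5)/2 = 18.20 °C
ET₀ = 0.0023 × 6.75 × (18.20 + 17.8) × √23.4 = 0.0023 × 6.75 × 36.00 × 4.8374 = 2.7036 mm/d
ETc = Kc × ET₀ = 1.01 × 2.7036 = 2.7306 mm/d
Over 7 days: 2.7306 × 7 = 19.114 mm

19.1 mm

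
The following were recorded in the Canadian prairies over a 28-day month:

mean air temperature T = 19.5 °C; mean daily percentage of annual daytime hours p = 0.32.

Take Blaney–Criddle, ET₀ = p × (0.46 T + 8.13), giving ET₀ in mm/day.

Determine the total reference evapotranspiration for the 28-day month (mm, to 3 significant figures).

ET₀ = 0.32 × (0.46 × 19.5 + 8.13) = 0.32 × 17.100 = 5.4720 mm/d
Monthly total = 5.4720 × 28 = 153.216 mm

153 mm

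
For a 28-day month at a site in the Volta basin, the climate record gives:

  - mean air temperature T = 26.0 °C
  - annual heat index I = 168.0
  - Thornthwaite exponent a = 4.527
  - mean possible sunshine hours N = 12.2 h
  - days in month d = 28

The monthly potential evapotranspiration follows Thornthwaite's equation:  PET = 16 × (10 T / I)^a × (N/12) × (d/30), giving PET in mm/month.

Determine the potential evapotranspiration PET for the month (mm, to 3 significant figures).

110 mm

10T/I = 10 × 26.0 / 168.0 = 1.5476
(10T/I)^a = 1.5476^4.527 = 7.2208
Uncorrected PET = 16 × 7.2208 = 115.533 mm
Correction = (N/12)(d/30) = (12.2/12)(28/30) = 0.9489
PET = 115.533 × 0.9489 = 109.629 mm/month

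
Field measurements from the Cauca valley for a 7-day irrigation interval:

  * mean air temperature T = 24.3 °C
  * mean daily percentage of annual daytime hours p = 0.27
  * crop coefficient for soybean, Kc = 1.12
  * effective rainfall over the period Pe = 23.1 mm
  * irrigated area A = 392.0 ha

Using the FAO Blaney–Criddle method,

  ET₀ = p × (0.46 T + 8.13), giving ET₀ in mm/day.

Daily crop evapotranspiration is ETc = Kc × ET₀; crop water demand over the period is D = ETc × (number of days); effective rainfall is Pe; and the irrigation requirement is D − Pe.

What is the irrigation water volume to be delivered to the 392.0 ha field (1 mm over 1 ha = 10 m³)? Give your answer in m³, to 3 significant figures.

69700 m³

ET₀ = 0.27 × (0.46 × 24.3 + 8.13) = 0.27 × 19.308 = 5.2132 mm/d
ETc = Kc × ET₀ = 1.12 × 5.2132 = 5.8388 mm/d
Crop demand D = ETc × 7 d = 5.8388 × 7 = 40.872 mm
D − Pe = 40.872 − 23.1 = 17.772 mm
Volume = 17.772 mm × 392.0 ha × 10 = 69666.2 m³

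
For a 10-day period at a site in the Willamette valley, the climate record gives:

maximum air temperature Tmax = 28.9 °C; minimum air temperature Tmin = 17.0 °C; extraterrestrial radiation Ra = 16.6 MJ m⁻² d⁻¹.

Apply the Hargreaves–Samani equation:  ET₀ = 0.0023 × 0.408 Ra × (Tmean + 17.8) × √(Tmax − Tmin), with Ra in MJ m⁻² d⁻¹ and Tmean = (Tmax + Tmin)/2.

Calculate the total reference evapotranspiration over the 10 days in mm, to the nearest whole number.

Tmean = (28.9 + 17.0)/2 = 22.95 °C
0.408 Ra = 0.408 × 16.6 = 6.7728 mm/d equivalent
ET₀ = 0.0023 × 6.7728 × (22.95 + 17.8) × √11.9 = 0.0023 × 6.7728 × 40.75 × 3.4496 = 2.1897 mm/d
Over 10 days: 2.1897 × 10 = 21.897 mm

22 mm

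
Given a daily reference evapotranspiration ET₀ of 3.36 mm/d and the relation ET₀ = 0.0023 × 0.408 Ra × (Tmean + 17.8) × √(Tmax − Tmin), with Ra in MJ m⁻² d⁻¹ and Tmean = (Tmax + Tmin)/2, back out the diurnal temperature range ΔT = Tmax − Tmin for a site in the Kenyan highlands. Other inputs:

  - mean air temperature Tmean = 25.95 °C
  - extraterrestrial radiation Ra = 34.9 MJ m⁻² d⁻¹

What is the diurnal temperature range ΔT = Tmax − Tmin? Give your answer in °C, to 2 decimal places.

√ΔT = ET₀ / [0.0023 × 0.408 × Ra × (Tmean+17.8)] = 3.36 / (0.0023 × 14.2392 × 43.75) = 2.3450
ΔT = 2.3450² = 5.499 °C

5.50 °C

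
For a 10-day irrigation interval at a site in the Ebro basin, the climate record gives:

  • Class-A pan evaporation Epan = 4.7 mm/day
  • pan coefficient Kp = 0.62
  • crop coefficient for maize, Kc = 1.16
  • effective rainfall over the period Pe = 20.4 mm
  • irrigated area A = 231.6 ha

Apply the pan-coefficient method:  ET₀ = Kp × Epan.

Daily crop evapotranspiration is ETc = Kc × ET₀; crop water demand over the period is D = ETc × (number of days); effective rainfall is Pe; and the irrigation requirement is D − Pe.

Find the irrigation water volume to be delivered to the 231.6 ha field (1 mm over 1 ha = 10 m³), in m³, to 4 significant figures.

31040 m³

ET₀ = 0.62 × 4.7 = 2.9140 mm/d
ETc = Kc × ET₀ = 1.16 × 2.9140 = 3.3802 mm/d
Crop demand D = ETc × 10 d = 3.3802 × 10 = 33.802 mm
D − Pe = 33.802 − 20.4 = 13.402 mm
Volume = 13.402 mm × 231.6 ha × 10 = 31039.0 m³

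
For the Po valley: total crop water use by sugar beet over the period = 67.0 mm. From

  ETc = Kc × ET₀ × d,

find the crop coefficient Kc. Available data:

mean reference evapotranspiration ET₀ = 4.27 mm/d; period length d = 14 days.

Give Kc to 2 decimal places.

ETc = Kc × ET₀ × d  ⇒  Kc = ETc / (ET₀ × d)
Kc = 67.0 / (4.27 × 14) = 67.0 / 59.78 = 1.1208

1.12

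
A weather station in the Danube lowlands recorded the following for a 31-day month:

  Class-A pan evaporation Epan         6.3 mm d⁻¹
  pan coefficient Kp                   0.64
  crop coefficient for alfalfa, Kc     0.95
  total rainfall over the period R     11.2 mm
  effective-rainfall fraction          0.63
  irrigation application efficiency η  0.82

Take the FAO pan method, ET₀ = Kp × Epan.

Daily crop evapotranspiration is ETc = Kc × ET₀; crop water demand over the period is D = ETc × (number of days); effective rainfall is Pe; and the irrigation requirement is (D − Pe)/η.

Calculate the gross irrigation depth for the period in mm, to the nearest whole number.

ET₀ = 0.64 × 6.3 = 4.0320 mm/d
ETc = Kc × ET₀ = 0.95 × 4.0320 = 3.8304 mm/d
Crop demand D = ETc × 31 d = 3.8304 × 31 = 118.742 mm
Pe = 0.63 × 11.2 = 7.056 mm
D − Pe = 118.742 − 7.056 = 111.686 mm
Gross irrigation = 111.686 / 0.82 = 136.202 mm

136 mm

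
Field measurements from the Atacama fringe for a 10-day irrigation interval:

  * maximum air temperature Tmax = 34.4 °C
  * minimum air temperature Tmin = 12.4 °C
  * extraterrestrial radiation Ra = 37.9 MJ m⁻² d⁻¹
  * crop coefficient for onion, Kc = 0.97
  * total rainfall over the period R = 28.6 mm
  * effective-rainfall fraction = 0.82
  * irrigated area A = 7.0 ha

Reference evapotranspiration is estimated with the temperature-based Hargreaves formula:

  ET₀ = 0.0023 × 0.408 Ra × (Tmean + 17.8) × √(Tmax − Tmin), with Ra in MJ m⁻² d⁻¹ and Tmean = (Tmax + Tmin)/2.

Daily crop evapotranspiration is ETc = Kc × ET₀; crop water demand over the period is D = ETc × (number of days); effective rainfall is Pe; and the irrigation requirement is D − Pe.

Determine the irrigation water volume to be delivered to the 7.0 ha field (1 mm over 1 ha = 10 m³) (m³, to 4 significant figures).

3025 m³

Tmean = (34.4 + 12.4)/2 = 23.40 °C
0.408 Ra = 0.408 × 37.9 = 15.4632 mm/d equivalent
ET₀ = 0.0023 × 15.4632 × (23.40 + 17.8) × √22.0 = 0.0023 × 15.4632 × 41.20 × 4.6904 = 6.8728 mm/d
ETc = Kc × ET₀ = 0.97 × 6.8728 = 6.6666 mm/d
Crop demand D = ETc × 10 d = 6.6666 × 10 = 66.666 mm
Pe = 0.82 × 28.6 = 23.452 mm
D − Pe = 66.666 − 23.452 = 43.214 mm
Volume = 43.214 mm × 7.0 ha × 10 = 3025.0 m³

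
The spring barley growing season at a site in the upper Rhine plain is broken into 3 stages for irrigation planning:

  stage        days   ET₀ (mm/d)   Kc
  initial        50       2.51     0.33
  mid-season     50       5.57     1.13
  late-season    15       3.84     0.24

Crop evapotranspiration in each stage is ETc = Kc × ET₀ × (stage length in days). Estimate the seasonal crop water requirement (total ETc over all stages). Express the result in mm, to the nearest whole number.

initial: 0.33 × 2.51 × 50 = 41.42 mm
mid-season: 1.13 × 5.57 × 50 = 314.71 mm
late-season: 0.24 × 3.84 × 15 = 13.82 mm
Seasonal total = 369.95 mm

370 mm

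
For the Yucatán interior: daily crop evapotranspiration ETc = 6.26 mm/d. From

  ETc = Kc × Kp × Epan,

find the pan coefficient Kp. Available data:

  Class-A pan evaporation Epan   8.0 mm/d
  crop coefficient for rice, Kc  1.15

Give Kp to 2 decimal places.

0.68

ETc = Kc × Kp × Epan  ⇒  Kp = ETc / (Kc × Epan)
Kp = 6.26 / (1.15 × 8.0) = 6.26 / 9.200 = 0.6804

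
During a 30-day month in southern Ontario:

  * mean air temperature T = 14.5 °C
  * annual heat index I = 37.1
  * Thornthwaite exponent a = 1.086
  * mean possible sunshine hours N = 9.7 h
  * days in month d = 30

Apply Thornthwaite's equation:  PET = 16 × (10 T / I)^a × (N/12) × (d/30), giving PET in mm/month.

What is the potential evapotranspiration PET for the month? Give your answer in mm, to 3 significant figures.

10T/I = 10 × 14.5 / 37.1 = 3.9084
(10T/I)^a = 3.9084^1.086 = 4.3945
Uncorrected PET = 16 × 4.3945 = 70.312 mm
Correction = (N/12)(d/30) = (9.7/12)(30/30) = 0.8083
PET = 70.312 × 0.8083 = 56.833 mm/month

56.8 mm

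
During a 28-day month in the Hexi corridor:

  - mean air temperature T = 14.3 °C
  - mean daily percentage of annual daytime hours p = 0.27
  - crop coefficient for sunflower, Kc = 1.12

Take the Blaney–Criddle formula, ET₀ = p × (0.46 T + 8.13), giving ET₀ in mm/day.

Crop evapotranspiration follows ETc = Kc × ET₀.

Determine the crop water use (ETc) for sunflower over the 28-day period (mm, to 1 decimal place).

ET₀ = 0.27 × (0.46 × 14.3 + 8.13) = 0.27 × 14.708 = 3.9712 mm/d
ETc = Kc × ET₀ = 1.12 × 3.9712 = 4.4477 mm/d
Over 28 days: 4.4477 × 28 = 124.536 mm

124.5 mm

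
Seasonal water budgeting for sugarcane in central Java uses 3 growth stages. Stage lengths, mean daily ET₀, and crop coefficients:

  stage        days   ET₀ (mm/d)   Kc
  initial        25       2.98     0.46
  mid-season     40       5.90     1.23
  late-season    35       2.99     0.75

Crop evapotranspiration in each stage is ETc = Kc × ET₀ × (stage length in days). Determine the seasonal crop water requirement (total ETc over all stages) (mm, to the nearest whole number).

initial: 0.46 × 2.98 × 25 = 34.27 mm
mid-season: 1.23 × 5.90 × 40 = 290.28 mm
late-season: 0.75 × 2.99 × 35 = 78.49 mm
Seasonal total = 403.04 mm

403 mm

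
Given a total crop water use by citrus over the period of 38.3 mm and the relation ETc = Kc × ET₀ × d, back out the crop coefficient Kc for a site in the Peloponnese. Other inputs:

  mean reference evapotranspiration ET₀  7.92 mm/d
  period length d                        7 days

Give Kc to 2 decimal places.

0.69

ETc = Kc × ET₀ × d  ⇒  Kc = ETc / (ET₀ × d)
Kc = 38.3 / (7.92 × 7) = 38.3 / 55.44 = 0.6908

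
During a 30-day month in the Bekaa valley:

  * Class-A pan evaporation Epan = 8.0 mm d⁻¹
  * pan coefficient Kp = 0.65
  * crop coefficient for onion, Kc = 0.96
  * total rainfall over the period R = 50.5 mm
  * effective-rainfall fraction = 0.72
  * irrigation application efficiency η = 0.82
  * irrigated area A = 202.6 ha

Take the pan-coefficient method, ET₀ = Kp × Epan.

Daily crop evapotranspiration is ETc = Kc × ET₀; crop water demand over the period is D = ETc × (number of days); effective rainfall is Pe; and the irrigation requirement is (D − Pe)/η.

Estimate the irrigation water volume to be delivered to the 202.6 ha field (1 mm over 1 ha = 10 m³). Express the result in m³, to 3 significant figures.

ET₀ = 0.65 × 8.0 = 5.2000 mm/d
ETc = Kc × ET₀ = 0.96 × 5.2000 = 4.9920 mm/d
Crop demand D = ETc × 30 d = 4.9920 × 30 = 149.760 mm
Pe = 0.72 × 50.5 = 36.360 mm
D − Pe = 149.760 − 36.360 = 113.400 mm
Gross irrigation = 113.400 / 0.82 = 138.293 mm
Volume = 138.293 mm × 202.6 ha × 10 = 280181.6 m³

280000 m³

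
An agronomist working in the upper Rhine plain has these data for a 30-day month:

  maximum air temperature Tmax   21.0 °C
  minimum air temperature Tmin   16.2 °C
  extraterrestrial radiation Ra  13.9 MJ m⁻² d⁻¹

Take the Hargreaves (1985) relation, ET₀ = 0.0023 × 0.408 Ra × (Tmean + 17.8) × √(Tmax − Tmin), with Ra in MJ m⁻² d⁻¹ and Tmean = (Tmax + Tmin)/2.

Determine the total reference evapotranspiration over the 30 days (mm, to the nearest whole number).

31 mm

Tmean = (21.0 + 16.2)/2 = 18.60 °C
0.408 Ra = 0.408 × 13.9 = 5.6712 mm/d equivalent
ET₀ = 0.0023 × 5.6712 × (18.60 + 17.8) × √4.8 = 0.0023 × 5.6712 × 36.40 × 2.1909 = 1.0402 mm/d
Over 30 days: 1.0402 × 30 = 31.206 mm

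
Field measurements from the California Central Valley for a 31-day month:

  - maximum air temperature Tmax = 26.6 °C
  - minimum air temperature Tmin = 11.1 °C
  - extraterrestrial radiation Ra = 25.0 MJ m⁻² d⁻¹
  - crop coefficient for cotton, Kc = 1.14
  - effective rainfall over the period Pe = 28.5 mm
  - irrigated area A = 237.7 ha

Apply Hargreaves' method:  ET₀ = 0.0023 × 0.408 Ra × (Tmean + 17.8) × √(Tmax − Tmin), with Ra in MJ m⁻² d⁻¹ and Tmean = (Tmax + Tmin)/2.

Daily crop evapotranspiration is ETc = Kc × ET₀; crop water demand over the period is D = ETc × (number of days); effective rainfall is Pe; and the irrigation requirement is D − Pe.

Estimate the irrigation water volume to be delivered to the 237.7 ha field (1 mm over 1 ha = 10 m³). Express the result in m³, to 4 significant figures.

Tmean = (26.6 + 11.1)/2 = 18.85 °C
0.408 Ra = 0.408 × 25.0 = 10.2000 mm/d equivalent
ET₀ = 0.0023 × 10.2000 × (18.85 + 17.8) × √15.5 = 0.0023 × 10.2000 × 36.65 × 3.9370 = 3.3851 mm/d
ETc = Kc × ET₀ = 1.14 × 3.3851 = 3.8590 mm/d
Crop demand D = ETc × 31 d = 3.8590 × 31 = 119.629 mm
D − Pe = 119.629 − 28.5 = 91.129 mm
Volume = 91.129 mm × 237.7 ha × 10 = 216613.6 m³

216600 m³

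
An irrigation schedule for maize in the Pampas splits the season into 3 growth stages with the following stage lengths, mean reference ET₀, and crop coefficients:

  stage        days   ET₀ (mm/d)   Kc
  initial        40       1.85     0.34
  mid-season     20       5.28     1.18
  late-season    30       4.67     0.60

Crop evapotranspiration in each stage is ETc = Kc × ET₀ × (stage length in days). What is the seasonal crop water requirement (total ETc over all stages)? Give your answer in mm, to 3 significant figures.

234 mm

initial: 0.34 × 1.85 × 40 = 25.16 mm
mid-season: 1.18 × 5.28 × 20 = 124.61 mm
late-season: 0.60 × 4.67 × 30 = 84.06 mm
Seasonal total = 233.83 mm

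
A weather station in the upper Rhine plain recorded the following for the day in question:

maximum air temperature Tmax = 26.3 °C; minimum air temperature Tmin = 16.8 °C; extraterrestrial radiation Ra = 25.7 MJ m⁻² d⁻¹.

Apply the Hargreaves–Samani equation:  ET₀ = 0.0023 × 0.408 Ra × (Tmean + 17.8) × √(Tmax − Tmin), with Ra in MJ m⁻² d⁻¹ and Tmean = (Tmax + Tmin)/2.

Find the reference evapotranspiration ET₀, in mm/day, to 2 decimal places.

2.93 mm/day

Tmean = (26.3 + 16.8)/2 = 21.55 °C
0.408 Ra = 0.408 × 25.7 = 10.4856 mm/d equivalent
ET₀ = 0.0023 × 10.4856 × (21.55 + 17.8) × √9.5 = 0.0023 × 10.4856 × 39.35 × 3.0822 = 2.9250 mm/d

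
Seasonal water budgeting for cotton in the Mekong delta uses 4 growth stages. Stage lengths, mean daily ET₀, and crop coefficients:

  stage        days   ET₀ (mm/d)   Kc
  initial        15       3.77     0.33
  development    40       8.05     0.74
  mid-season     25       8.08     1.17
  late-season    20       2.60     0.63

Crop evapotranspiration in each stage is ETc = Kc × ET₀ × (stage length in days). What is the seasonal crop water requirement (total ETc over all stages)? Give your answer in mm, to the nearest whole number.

initial: 0.33 × 3.77 × 15 = 18.66 mm
development: 0.74 × 8.05 × 40 = 238.28 mm
mid-season: 1.17 × 8.08 × 25 = 236.34 mm
late-season: 0.63 × 2.60 × 20 = 32.76 mm
Seasonal total = 526.04 mm

526 mm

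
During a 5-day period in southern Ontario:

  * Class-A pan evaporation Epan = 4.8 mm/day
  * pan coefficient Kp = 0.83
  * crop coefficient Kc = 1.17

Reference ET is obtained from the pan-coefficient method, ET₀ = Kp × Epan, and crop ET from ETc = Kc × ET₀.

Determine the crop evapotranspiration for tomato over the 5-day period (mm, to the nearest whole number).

ET₀ = 0.83 × 4.8 = 3.9840 mm/d
ETc = Kc × ET₀ = 1.17 × 3.9840 = 4.6613 mm/d
Over 5 days: 4.6613 × 5 = 23.307 mm

23 mm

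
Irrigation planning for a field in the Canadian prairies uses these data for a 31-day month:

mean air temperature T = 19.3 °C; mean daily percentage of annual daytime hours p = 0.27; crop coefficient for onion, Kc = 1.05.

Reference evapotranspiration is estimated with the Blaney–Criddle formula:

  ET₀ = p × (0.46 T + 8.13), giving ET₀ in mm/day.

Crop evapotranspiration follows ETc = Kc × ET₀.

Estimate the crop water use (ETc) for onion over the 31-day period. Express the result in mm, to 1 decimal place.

149.5 mm

ET₀ = 0.27 × (0.46 × 19.3 + 8.13) = 0.27 × 17.008 = 4.5922 mm/d
ETc = Kc × ET₀ = 1.05 × 4.5922 = 4.8218 mm/d
Over 31 days: 4.8218 × 31 = 149.476 mm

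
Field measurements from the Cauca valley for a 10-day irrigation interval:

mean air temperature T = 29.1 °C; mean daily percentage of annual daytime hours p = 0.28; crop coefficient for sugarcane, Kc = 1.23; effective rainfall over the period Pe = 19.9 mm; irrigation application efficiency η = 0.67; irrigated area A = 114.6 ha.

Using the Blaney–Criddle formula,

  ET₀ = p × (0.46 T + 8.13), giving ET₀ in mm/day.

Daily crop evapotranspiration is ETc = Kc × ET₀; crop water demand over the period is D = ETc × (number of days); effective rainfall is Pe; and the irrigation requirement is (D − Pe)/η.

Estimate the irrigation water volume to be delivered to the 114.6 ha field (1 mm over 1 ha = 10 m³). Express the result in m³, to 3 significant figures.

92700 m³

ET₀ = 0.28 × (0.46 × 29.1 + 8.13) = 0.28 × 21.516 = 6.0245 mm/d
ETc = Kc × ET₀ = 1.23 × 6.0245 = 7.4101 mm/d
Crop demand D = ETc × 10 d = 7.4101 × 10 = 74.101 mm
D − Pe = 74.101 − 19.9 = 54.201 mm
Gross irrigation = 54.201 / 0.67 = 80.897 mm
Volume = 80.897 mm × 114.6 ha × 10 = 92708.0 m³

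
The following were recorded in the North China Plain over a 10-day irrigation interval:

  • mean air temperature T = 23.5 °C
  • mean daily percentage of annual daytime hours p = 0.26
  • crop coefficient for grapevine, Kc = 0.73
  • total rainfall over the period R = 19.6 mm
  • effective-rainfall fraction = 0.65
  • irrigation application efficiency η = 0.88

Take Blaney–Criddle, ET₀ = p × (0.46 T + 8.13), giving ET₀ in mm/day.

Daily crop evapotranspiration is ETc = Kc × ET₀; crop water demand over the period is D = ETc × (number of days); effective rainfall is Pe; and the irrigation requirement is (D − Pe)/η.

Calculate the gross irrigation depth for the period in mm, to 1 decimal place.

26.4 mm

ET₀ = 0.26 × (0.46 × 23.5 + 8.13) = 0.26 × 18.940 = 4.9244 mm/d
ETc = Kc × ET₀ = 0.73 × 4.9244 = 3.5948 mm/d
Crop demand D = ETc × 10 d = 3.5948 × 10 = 35.948 mm
Pe = 0.65 × 19.6 = 12.740 mm
D − Pe = 35.948 − 12.740 = 23.208 mm
Gross irrigation = 23.208 / 0.88 = 26.373 mm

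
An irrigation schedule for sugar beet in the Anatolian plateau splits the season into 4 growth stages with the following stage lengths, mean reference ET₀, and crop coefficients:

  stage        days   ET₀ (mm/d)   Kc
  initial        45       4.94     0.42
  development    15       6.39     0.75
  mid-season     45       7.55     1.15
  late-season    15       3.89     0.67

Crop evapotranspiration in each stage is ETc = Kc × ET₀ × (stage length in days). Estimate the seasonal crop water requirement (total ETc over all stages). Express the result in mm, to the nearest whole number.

initial: 0.42 × 4.94 × 45 = 93.37 mm
development: 0.75 × 6.39 × 15 = 71.89 mm
mid-season: 1.15 × 7.55 × 45 = 390.71 mm
late-season: 0.67 × 3.89 × 15 = 39.09 mm
Seasonal total = 595.06 mm

595 mm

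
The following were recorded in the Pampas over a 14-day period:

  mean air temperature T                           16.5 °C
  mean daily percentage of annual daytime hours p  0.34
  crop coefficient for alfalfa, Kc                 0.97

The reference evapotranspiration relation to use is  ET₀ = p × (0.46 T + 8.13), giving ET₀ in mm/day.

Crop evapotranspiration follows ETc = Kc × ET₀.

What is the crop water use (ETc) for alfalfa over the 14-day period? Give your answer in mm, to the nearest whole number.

73 mm

ET₀ = 0.34 × (0.46 × 16.5 + 8.13) = 0.34 × 15.720 = 5.3448 mm/d
ETc = Kc × ET₀ = 0.97 × 5.3448 = 5.1845 mm/d
Over 14 days: 5.1845 × 14 = 72.583 mm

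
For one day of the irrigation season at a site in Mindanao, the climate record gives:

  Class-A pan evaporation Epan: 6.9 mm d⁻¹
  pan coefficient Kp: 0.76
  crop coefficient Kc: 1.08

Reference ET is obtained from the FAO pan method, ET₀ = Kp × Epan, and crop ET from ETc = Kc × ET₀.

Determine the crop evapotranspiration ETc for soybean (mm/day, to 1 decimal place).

ET₀ = 0.76 × 6.9 = 5.2440 mm/d
ETc = Kc × ET₀ = 1.08 × 5.2440 = 5.6635 mm/d

5.7 mm/day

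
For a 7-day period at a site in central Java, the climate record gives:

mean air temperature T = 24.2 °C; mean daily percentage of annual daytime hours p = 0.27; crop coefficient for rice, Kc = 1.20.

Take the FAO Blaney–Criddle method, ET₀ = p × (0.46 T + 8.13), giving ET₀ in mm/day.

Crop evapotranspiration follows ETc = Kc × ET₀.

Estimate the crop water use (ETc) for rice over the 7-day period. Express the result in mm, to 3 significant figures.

43.7 mm

ET₀ = 0.27 × (0.46 × 24.2 + 8.13) = 0.27 × 19.262 = 5.2007 mm/d
ETc = Kc × ET₀ = 1.20 × 5.2007 = 6.2408 mm/d
Over 7 days: 6.2408 × 7 = 43.686 mm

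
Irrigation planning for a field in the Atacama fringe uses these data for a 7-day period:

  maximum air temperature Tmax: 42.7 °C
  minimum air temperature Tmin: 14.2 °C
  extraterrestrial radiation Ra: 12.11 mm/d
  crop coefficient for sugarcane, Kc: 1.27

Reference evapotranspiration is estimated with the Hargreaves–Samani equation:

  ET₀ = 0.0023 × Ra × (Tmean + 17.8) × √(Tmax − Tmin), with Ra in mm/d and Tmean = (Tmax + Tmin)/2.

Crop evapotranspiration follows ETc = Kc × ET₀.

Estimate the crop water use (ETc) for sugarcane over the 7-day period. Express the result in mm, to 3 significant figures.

Tmean = (42.7 + 14.2)/2 = 28.45 °C
ET₀ = 0.0023 × 12.11 × (28.45 + 17.8) × √28.5 = 0.0023 × 12.11 × 46.25 × 5.3385 = 6.8771 mm/d
ETc = Kc × ET₀ = 1.27 × 6.8771 = 8.7339 mm/d
Over 7 days: 8.7339 × 7 = 61.137 mm

61.1 mm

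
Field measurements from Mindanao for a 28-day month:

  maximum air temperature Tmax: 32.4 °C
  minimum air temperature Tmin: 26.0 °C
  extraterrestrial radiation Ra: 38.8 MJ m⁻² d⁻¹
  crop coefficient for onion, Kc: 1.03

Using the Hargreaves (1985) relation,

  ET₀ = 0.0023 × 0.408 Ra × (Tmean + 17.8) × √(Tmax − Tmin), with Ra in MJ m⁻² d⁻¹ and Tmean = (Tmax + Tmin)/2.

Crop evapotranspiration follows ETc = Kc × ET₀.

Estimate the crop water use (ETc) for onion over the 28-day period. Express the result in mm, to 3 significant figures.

Tmean = (32.4 + 26.0)/2 = 29.20 °C
0.408 Ra = 0.408 × 38.8 = 15.8304 mm/d equivalent
ET₀ = 0.0023 × 15.8304 × (29.20 + 17.8) × √6.4 = 0.0023 × 15.8304 × 47.00 × 2.5298 = 4.3292 mm/d
ETc = Kc × ET₀ = 1.03 × 4.3292 = 4.4591 mm/d
Over 28 days: 4.4591 × 28 = 124.855 mm

125 mm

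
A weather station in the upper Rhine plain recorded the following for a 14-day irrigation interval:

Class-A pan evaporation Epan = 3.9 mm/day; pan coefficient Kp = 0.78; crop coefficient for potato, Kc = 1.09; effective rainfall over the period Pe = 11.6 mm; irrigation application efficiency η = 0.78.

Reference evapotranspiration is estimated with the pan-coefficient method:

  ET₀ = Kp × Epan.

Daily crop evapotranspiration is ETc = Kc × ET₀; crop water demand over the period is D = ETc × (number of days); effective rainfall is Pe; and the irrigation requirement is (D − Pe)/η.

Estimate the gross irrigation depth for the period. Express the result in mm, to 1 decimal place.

ET₀ = 0.78 × 3.9 = 3.0420 mm/d
ETc = Kc × ET₀ = 1.09 × 3.0420 = 3.3158 mm/d
Crop demand D = ETc × 14 d = 3.3158 × 14 = 46.421 mm
D − Pe = 46.421 − 11.6 = 34.821 mm
Gross irrigation = 34.821 / 0.78 = 44.642 mm

44.6 mm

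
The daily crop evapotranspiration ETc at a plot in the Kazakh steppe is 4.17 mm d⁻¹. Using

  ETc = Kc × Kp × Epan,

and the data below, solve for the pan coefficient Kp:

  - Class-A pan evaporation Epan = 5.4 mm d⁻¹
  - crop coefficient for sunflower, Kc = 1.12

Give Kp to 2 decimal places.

ETc = Kc × Kp × Epan  ⇒  Kp = ETc / (Kc × Epan)
Kp = 4.17 / (1.12 × 5.4) = 4.17 / 6.048 = 0.6895

0.69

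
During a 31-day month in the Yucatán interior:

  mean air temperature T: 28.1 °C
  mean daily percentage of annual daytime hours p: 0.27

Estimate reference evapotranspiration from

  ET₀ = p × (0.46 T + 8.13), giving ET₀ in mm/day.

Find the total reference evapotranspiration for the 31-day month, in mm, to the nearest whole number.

176 mm

ET₀ = 0.27 × (0.46 × 28.1 + 8.13) = 0.27 × 21.056 = 5.6851 mm/d
Monthly total = 5.6851 × 31 = 176.238 mm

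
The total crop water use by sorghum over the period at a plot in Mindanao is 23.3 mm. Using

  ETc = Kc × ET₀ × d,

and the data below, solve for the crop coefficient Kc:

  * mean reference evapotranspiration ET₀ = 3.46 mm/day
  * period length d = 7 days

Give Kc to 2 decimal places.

0.96

ETc = Kc × ET₀ × d  ⇒  Kc = ETc / (ET₀ × d)
Kc = 23.3 / (3.46 × 7) = 23.3 / 24.22 = 0.9620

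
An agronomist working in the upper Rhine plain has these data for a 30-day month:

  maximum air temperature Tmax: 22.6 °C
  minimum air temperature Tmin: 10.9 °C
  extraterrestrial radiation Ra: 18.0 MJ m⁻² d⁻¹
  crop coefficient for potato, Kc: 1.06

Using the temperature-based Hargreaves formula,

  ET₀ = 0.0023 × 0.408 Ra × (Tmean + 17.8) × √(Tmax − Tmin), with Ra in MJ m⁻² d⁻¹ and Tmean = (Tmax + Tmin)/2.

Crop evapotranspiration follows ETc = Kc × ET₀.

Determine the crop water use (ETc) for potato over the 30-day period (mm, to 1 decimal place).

63.5 mm

Tmean = (22.6 + 10.9)/2 = 16.75 °C
0.408 Ra = 0.408 × 18.0 = 7.3440 mm/d equivalent
ET₀ = 0.0023 × 7.3440 × (16.75 + 17.8) × √11.7 = 0.0023 × 7.3440 × 34.55 × 3.4205 = 1.9962 mm/d
ETc = Kc × ET₀ = 1.06 × 1.9962 = 2.1160 mm/d
Over 30 days: 2.1160 × 30 = 63.480 mm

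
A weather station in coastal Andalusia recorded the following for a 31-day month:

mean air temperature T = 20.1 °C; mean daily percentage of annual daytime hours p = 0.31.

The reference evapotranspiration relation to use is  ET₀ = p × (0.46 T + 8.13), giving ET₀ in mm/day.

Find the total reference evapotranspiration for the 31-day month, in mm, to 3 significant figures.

167 mm

ET₀ = 0.31 × (0.46 × 20.1 + 8.13) = 0.31 × 17.376 = 5.3866 mm/d
Monthly total = 5.3866 × 31 = 166.985 mm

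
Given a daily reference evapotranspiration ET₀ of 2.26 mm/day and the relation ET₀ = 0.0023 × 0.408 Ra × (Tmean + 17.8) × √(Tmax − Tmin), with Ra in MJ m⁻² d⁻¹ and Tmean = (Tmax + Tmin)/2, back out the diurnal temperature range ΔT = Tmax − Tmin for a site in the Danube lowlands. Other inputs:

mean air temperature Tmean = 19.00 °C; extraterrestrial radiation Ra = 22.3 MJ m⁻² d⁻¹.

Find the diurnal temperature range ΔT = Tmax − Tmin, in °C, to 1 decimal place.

√ΔT = ET₀ / [0.0023 × 0.408 × Ra × (Tmean+17.8)] = 2.26 / (0.0023 × 9.0984 × 36.80) = 2.9347
ΔT = 2.9347² = 8.612 °C

8.6 °C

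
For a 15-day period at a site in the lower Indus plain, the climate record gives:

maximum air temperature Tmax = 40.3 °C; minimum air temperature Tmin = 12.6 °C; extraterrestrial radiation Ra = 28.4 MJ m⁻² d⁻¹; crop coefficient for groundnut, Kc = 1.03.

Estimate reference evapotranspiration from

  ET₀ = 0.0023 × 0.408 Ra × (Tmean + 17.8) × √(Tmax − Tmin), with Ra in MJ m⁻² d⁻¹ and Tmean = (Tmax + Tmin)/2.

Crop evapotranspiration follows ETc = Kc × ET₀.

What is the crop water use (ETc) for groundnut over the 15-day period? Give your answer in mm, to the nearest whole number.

96 mm

Tmean = (40.3 + 12.6)/2 = 26.45 °C
0.408 Ra = 0.408 × 28.4 = 11.5872 mm/d equivalent
ET₀ = 0.0023 × 11.5872 × (26.45 + 17.8) × √27.7 = 0.0023 × 11.5872 × 44.25 × 5.2631 = 6.2067 mm/d
ETc = Kc × ET₀ = 1.03 × 6.2067 = 6.3929 mm/d
Over 15 days: 6.3929 × 15 = 95.894 mm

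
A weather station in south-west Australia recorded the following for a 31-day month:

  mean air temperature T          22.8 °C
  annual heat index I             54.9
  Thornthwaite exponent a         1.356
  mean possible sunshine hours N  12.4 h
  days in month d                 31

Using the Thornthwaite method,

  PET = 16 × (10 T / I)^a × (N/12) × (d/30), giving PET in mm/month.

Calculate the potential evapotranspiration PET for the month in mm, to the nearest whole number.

118 mm

10T/I = 10 × 22.8 / 54.9 = 4.1530
(10T/I)^a = 4.1530^1.356 = 6.8944
Uncorrected PET = 16 × 6.8944 = 110.310 mm
Correction = (N/12)(d/30) = (12.4/12)(31/30) = 1.0678
PET = 110.310 × 1.0678 = 117.789 mm/month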